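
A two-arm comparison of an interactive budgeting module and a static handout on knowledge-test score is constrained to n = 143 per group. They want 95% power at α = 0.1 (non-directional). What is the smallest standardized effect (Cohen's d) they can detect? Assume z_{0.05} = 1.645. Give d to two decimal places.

d_min ≈ 0.39

For two independent groups of n = 143 each: d_min = (z_{α/2} + z_β)·√(2/n).
z-sum = 1.645 + 1.645 = 3.290.
d_min = 3.290 × √(2/143) = 3.290 × 0.1183 = 0.389.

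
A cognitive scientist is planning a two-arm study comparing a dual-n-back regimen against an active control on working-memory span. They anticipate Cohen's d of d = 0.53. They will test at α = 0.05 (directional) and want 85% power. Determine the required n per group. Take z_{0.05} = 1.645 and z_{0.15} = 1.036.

n = 52 per group

For two independent groups with equal n: n = 2·((z_{α} + z_β) / d)².
z_{α} + z_β = 1.645 + 1.036 = 2.681.
n = 2 × (2.681 / 0.53)² = 2 × 5.058² = 2 × 25.59 = 51.2.
Round up to the next whole participant.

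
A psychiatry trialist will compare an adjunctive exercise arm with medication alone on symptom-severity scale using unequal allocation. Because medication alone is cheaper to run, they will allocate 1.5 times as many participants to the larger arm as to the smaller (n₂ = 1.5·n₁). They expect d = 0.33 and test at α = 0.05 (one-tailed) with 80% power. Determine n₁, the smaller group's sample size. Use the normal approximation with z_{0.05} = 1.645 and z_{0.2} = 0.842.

n₁ = 95

With allocation ratio k = n₂/n₁ = 1.5, Var(x̄₁−x̄₂) = σ²(1/n₁ + 1/(k·n₁)) = σ²·(k+1)/(k·n₁).
So n₁ = (1 + 1/k)·((z_{α} + z_β)/d)² = 1.667 × (2.487/0.33)².
n₁ = 1.667 × 56.80 = 94.7.
Round up: n₁ = 95, giving n₂ = ⌈1.5 × 95⌉ = ⌈142.5⌉ = 143.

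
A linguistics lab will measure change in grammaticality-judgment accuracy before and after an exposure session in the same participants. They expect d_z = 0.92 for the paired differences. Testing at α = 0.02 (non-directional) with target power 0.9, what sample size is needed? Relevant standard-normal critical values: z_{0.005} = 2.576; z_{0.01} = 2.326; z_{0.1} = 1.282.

For a paired (one-sample on differences) test: n = ((z_{α/2} + z_β) / d)².
z_{α/2} + z_β = 2.326 + 1.282 = 3.608.
n = (3.608 / 0.92)² = 3.922² = 15.38.
Round up.

n = 16 pairs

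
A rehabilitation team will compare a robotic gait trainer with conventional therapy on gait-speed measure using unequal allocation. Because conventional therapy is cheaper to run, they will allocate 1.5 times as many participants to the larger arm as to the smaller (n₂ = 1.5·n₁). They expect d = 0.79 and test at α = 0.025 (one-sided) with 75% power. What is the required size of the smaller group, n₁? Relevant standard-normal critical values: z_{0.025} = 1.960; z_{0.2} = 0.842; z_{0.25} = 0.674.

n₁ = 19

With allocation ratio k = n₂/n₁ = 1.5, Var(x̄₁−x̄₂) = σ²(1/n₁ + 1/(k·n₁)) = σ²·(k+1)/(k·n₁).
So n₁ = (1 + 1/k)·((z_{α} + z_β)/d)² = 1.667 × (2.634/0.79)².
n₁ = 1.667 × 11.12 = 18.5.
Round up: n₁ = 19, giving n₂ = ⌈1.5 × 19⌉ = ⌈28.5⌉ = 29.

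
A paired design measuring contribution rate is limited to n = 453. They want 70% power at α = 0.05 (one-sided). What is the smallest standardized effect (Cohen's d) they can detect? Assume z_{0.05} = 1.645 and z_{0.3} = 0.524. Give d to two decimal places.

d_min ≈ 0.10

For a single sample (or paired design) of n = 453: d_min = (z_{α} + z_β)/√n.
z-sum = 1.645 + 0.524 = 2.169.
d_min = 2.169 / √453 = 2.169 / 21.284 = 0.102.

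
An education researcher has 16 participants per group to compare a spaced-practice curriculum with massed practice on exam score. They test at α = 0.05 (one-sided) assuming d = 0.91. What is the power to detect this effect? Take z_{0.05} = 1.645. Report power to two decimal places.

power ≈ 0.82

For two equal groups, power = Φ(d·√(n/2) − z_{α}).
d·√(n/2) = 0.91 × √(16/2) = 0.91 × 2.828 = 2.574.
z_β = 2.574 − 1.645 = 0.929.
Power = Φ(0.929) = 0.824.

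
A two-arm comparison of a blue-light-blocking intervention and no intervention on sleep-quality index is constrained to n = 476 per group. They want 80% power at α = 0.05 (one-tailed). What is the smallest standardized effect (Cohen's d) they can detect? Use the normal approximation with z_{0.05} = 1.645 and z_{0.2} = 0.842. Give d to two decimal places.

d_min ≈ 0.16

For two independent groups of n = 476 each: d_min = (z_{α} + z_β)·√(2/n).
z-sum = 1.645 + 0.842 = 2.487.
d_min = 2.487 × √(2/476) = 2.487 × 0.0648 = 0.161.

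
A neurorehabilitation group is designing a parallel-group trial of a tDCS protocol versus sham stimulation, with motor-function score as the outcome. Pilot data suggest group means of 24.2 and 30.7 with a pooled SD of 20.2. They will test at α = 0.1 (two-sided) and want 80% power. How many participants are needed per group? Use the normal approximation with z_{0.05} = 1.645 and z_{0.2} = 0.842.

n = 120 per group

Cohen's d = |M₁ − M₂| / SD_pooled = |24.2 − 30.7| / 20.2 = 6.5 / 20.2 = 0.322.
For two independent groups with equal n: n = 2·((z_{α/2} + z_β) / d)².
z_{α/2} + z_β = 1.645 + 0.842 = 2.487.
n = 2 × (2.487 / 0.322)² = 2 × 7.724² = 2 × 59.65 = 119.3.
Round up to the next whole participant.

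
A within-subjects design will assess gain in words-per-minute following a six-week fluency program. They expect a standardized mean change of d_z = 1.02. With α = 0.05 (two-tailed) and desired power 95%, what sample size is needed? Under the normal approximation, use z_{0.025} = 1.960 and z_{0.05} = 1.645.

n = 13 pairs

For a paired (one-sample on differences) test: n = ((z_{α/2} + z_β) / d)².
z_{α/2} + z_β = 1.960 + 1.645 = 3.605.
n = (3.605 / 1.02)² = 3.534² = 12.49.
Round up.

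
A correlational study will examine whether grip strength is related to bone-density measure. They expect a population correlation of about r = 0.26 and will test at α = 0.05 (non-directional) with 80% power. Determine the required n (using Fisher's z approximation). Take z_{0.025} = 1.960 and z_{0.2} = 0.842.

n = 114

Fisher's z: C = ½·ln((1+r)/(1−r)) = ½·ln(1.7027) = 0.2661.
n = ((z_{α/2} + z_β)/C)² + 3.
(1.960 + 0.842) / 0.2661 = 2.802 / 0.2661 = 10.530.
n = 10.530² + 3 = 110.88 + 3 = 113.9.
Round up.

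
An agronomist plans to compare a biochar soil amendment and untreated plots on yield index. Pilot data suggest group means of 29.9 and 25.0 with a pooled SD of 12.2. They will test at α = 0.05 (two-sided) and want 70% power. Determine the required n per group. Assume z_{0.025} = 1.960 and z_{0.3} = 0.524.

Cohen's d = |M₁ − M₂| / SD_pooled = |29.9 − 25.0| / 12.2 = 4.9 / 12.2 = 0.402.
For two independent groups with equal n: n = 2·((z_{α/2} + z_β) / d)².
z_{α/2} + z_β = 1.960 + 0.524 = 2.484.
n = 2 × (2.484 / 0.402)² = 2 × 6.179² = 2 × 38.18 = 76.4.
Round up to the next whole participant.

n = 77 per group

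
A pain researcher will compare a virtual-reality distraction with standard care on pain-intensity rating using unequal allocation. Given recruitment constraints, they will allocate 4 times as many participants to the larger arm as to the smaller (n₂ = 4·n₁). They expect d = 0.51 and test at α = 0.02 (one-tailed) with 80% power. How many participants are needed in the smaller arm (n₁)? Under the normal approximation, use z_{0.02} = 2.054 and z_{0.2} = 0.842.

n₁ = 41

With allocation ratio k = n₂/n₁ = 4, Var(x̄₁−x̄₂) = σ²(1/n₁ + 1/(k·n₁)) = σ²·(k+1)/(k·n₁).
So n₁ = (1 + 1/k)·((z_{α} + z_β)/d)² = 1.250 × (2.896/0.51)².
n₁ = 1.250 × 32.24 = 40.3.
Round up: n₁ = 41, giving n₂ = 4 × 41 = 164.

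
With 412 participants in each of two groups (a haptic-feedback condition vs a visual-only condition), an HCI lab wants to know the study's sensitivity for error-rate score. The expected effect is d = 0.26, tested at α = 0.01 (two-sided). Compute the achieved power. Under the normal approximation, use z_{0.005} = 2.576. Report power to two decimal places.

power ≈ 0.88

For two equal groups, power = Φ(d·√(n/2) − z_{α/2}).
d·√(n/2) = 0.26 × √(412/2) = 0.26 × 14.353 = 3.732.
z_β = 3.732 − 2.576 = 1.156.
Power = Φ(1.156) = 0.876.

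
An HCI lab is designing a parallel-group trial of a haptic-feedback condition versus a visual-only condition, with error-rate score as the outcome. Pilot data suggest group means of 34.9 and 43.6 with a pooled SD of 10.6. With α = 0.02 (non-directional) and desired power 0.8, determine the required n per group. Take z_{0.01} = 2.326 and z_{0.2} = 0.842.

Cohen's d = |M₁ − M₂| / SD_pooled = |34.9 − 43.6| / 10.6 = 8.7 / 10.6 = 0.821.
For two independent groups with equal n: n = 2·((z_{α/2} + z_β) / d)².
z_{α/2} + z_β = 2.326 + 0.842 = 3.168.
n = 2 × (3.168 / 0.821)² = 2 × 3.859² = 2 × 14.89 = 29.8.
Round up to the next whole participant.

n = 30 per group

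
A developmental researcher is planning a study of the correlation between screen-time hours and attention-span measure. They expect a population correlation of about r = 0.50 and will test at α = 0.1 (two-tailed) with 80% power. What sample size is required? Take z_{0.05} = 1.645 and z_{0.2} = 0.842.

Fisher's z: C = ½·ln((1+r)/(1−r)) = ½·ln(3.0000) = 0.5493.
n = ((z_{α/2} + z_β)/C)² + 3.
(1.645 + 0.842) / 0.5493 = 2.487 / 0.5493 = 4.528.
n = 4.528² + 3 = 20.50 + 3 = 23.5.
Round up.

n = 24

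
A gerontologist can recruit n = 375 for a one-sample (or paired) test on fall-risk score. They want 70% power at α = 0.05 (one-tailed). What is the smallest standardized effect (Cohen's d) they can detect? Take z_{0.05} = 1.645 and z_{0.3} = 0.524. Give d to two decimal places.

d_min ≈ 0.11

For a single sample (or paired design) of n = 375: d_min = (z_{α} + z_β)/√n.
z-sum = 1.645 + 0.524 = 2.169.
d_min = 2.169 / √375 = 2.169 / 19.365 = 0.112.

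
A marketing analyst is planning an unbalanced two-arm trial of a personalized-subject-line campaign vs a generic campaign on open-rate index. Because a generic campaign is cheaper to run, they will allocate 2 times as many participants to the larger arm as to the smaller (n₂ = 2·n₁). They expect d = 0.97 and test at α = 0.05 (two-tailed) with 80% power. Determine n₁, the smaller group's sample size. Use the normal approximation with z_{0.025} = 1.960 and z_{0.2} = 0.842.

With allocation ratio k = n₂/n₁ = 2, Var(x̄₁−x̄₂) = σ²(1/n₁ + 1/(k·n₁)) = σ²·(k+1)/(k·n₁).
So n₁ = (1 + 1/k)·((z_{α/2} + z_β)/d)² = 1.500 × (2.802/0.97)².
n₁ = 1.500 × 8.34 = 12.5.
Round up: n₁ = 13, giving n₂ = 2 × 13 = 26.

n₁ = 13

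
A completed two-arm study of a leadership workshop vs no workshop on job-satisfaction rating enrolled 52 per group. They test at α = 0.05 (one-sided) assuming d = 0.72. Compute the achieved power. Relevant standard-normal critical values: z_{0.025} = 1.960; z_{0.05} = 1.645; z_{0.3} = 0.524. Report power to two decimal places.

For two equal groups, power = Φ(d·√(n/2) − z_{α}).
d·√(n/2) = 0.72 × √(52/2) = 0.72 × 5.099 = 3.671.
z_β = 3.671 − 1.645 = 2.026.
Power = Φ(2.026) = 0.979.

power ≈ 0.98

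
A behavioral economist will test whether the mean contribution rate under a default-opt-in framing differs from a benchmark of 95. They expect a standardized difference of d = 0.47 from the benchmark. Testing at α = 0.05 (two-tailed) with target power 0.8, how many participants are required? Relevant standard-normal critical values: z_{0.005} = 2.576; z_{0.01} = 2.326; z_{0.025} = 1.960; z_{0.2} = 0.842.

For a one-sample test: n = ((z_{α/2} + z_β) / d)².
z_{α/2} + z_β = 1.960 + 0.842 = 2.802.
n = (2.802 / 0.47)² = 5.962² = 35.54.
Round up.

n = 36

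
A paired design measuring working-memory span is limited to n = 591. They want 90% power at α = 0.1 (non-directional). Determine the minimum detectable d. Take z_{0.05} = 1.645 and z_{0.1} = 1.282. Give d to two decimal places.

For a single sample (or paired design) of n = 591: d_min = (z_{α/2} + z_β)/√n.
z-sum = 1.645 + 1.282 = 2.927.
d_min = 2.927 / √591 = 2.927 / 24.310 = 0.120.

d_min ≈ 0.12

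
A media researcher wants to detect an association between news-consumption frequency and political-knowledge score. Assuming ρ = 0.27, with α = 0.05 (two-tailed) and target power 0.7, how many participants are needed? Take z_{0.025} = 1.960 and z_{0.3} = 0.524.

n = 84

Fisher's z: C = ½·ln((1+r)/(1−r)) = ½·ln(1.7397) = 0.2769.
n = ((z_{α/2} + z_β)/C)² + 3.
(1.960 + 0.524) / 0.2769 = 2.484 / 0.2769 = 8.971.
n = 8.971² + 3 = 80.47 + 3 = 83.5.
Round up.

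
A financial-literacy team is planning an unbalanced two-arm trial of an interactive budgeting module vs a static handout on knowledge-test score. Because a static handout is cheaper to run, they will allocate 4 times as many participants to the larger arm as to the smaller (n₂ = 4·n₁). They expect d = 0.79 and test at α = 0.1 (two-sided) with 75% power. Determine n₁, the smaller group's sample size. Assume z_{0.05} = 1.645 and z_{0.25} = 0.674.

n₁ = 11

With allocation ratio k = n₂/n₁ = 4, Var(x̄₁−x̄₂) = σ²(1/n₁ + 1/(k·n₁)) = σ²·(k+1)/(k·n₁).
So n₁ = (1 + 1/k)·((z_{α/2} + z_β)/d)² = 1.250 × (2.319/0.79)².
n₁ = 1.250 × 8.62 = 10.8.
Round up: n₁ = 11, giving n₂ = 4 × 11 = 44.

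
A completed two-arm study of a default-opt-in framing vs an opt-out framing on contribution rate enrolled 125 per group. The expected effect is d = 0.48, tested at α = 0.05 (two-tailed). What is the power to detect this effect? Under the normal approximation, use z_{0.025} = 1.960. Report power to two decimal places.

For two equal groups, power = Φ(d·√(n/2) − z_{α/2}).
d·√(n/2) = 0.48 × √(125/2) = 0.48 × 7.906 = 3.795.
z_β = 3.795 − 1.960 = 1.835.
Power = Φ(1.835) = 0.967.

power ≈ 0.97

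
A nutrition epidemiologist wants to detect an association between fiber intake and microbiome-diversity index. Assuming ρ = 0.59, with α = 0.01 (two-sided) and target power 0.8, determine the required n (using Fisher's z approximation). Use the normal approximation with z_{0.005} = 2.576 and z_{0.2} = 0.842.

Fisher's z: C = ½·ln((1+r)/(1−r)) = ½·ln(3.8780) = 0.6777.
n = ((z_{α/2} + z_β)/C)² + 3.
(2.576 + 0.842) / 0.6777 = 3.418 / 0.6777 = 5.044.
n = 5.044² + 3 = 25.44 + 3 = 28.4.
Round up.

n = 29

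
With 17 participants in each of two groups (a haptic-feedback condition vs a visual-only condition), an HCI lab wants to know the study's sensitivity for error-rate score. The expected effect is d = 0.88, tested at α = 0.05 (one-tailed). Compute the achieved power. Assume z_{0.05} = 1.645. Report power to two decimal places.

power ≈ 0.82

For two equal groups, power = Φ(d·√(n/2) − z_{α}).
d·√(n/2) = 0.88 × √(17/2) = 0.88 × 2.915 = 2.566.
z_β = 2.566 − 1.645 = 0.921.
Power = Φ(0.921) = 0.821.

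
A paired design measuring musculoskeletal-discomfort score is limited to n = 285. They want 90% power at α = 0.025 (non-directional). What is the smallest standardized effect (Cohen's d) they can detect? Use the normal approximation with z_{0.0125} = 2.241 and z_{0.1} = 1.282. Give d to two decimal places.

d_min ≈ 0.21

For a single sample (or paired design) of n = 285: d_min = (z_{α/2} + z_β)/√n.
z-sum = 2.241 + 1.282 = 3.523.
d_min = 3.523 / √285 = 3.523 / 16.882 = 0.209.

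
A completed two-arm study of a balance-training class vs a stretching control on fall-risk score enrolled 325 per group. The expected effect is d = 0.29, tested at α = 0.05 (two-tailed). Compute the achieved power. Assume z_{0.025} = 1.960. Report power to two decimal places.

For two equal groups, power = Φ(d·√(n/2) − z_{α/2}).
d·√(n/2) = 0.29 × √(325/2) = 0.29 × 12.748 = 3.697.
z_β = 3.697 − 1.960 = 1.737.
Power = Φ(1.737) = 0.959.

power ≈ 0.96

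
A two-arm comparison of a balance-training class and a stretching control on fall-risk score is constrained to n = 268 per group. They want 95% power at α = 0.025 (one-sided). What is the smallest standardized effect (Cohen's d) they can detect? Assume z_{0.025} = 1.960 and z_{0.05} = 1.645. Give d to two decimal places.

d_min ≈ 0.31

For two independent groups of n = 268 each: d_min = (z_{α} + z_β)·√(2/n).
z-sum = 1.960 + 1.645 = 3.605.
d_min = 3.605 × √(2/268) = 3.605 × 0.0864 = 0.311.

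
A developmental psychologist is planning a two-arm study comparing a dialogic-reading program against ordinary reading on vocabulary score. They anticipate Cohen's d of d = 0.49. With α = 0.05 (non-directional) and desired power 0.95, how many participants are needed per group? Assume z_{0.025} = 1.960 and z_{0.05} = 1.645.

n = 109 per group

For two independent groups with equal n: n = 2·((z_{α/2} + z_β) / d)².
z_{α/2} + z_β = 1.960 + 1.645 = 3.605.
n = 2 × (3.605 / 0.49)² = 2 × 7.357² = 2 × 54.13 = 108.3.
Round up to the next whole participant.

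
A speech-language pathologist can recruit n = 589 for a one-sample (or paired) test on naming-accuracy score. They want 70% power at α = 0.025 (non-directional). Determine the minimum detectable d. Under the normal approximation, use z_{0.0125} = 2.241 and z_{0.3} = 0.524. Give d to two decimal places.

For a single sample (or paired design) of n = 589: d_min = (z_{α/2} + z_β)/√n.
z-sum = 2.241 + 0.524 = 2.765.
d_min = 2.765 / √589 = 2.765 / 24.269 = 0.114.

d_min ≈ 0.11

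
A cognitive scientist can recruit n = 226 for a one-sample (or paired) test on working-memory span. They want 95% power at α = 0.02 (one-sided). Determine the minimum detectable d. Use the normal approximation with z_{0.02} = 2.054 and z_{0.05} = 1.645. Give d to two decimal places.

d_min ≈ 0.25

For a single sample (or paired design) of n = 226: d_min = (z_{α} + z_β)/√n.
z-sum = 2.054 + 1.645 = 3.699.
d_min = 3.699 / √226 = 3.699 / 15.033 = 0.246.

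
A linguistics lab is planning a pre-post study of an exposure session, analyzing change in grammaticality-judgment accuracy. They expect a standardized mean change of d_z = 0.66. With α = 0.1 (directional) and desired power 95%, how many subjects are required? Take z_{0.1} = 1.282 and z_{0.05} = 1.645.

For a paired (one-sample on differences) test: n = ((z_{α} + z_β) / d)².
z_{α} + z_β = 1.282 + 1.645 = 2.927.
n = (2.927 / 0.66)² = 4.435² = 19.67.
Round up.

n = 20 pairs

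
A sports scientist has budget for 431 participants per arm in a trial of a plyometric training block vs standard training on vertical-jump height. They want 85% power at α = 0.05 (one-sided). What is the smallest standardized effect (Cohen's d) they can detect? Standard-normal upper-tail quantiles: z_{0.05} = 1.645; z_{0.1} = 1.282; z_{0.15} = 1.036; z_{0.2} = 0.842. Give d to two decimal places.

For two independent groups of n = 431 each: d_min = (z_{α} + z_β)·√(2/n).
z-sum = 1.645 + 1.036 = 2.681.
d_min = 2.681 × √(2/431) = 2.681 × 0.0681 = 0.183.

d_min ≈ 0.18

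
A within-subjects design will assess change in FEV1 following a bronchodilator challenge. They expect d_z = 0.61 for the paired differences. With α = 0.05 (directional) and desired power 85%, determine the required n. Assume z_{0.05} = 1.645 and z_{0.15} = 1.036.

For a paired (one-sample on differences) test: n = ((z_{α} + z_β) / d)².
z_{α} + z_β = 1.645 + 1.036 = 2.681.
n = (2.681 / 0.61)² = 4.395² = 19.32.
Round up.

n = 20 pairs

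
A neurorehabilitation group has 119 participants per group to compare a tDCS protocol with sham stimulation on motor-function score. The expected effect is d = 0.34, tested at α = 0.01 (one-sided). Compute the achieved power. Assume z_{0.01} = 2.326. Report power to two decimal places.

For two equal groups, power = Φ(d·√(n/2) − z_{α}).
d·√(n/2) = 0.34 × √(119/2) = 0.34 × 7.714 = 2.623.
z_β = 2.623 − 2.326 = 0.297.
Power = Φ(0.297) = 0.617.

power ≈ 0.62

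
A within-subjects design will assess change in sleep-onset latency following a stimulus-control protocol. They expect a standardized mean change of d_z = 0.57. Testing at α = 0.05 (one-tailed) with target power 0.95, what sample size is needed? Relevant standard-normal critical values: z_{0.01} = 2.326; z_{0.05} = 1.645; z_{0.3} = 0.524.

For a paired (one-sample on differences) test: n = ((z_{α} + z_β) / d)².
z_{α} + z_β = 1.645 + 1.645 = 3.290.
n = (3.290 / 0.57)² = 5.772² = 33.32.
Round up.

n = 34 pairs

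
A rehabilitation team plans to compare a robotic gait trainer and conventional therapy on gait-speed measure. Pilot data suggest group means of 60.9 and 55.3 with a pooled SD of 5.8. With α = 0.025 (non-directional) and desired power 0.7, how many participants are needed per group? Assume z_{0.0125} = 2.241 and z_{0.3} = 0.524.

n = 17 per group

Cohen's d = |M₁ − M₂| / SD_pooled = |60.9 − 55.3| / 5.8 = 5.6 / 5.8 = 0.966.
For two independent groups with equal n: n = 2·((z_{α/2} + z_β) / d)².
z_{α/2} + z_β = 2.241 + 0.524 = 2.765.
n = 2 × (2.765 / 0.966)² = 2 × 2.862² = 2 × 8.19 = 16.4.
Round up to the next whole participant.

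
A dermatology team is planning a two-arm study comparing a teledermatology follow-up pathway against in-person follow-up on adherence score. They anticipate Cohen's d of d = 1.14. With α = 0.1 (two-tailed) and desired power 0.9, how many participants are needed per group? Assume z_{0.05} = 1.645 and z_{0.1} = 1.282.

n = 14 per group

For two independent groups with equal n: n = 2·((z_{α/2} + z_β) / d)².
z_{α/2} + z_β = 1.645 + 1.282 = 2.927.
n = 2 × (2.927 / 1.14)² = 2 × 2.568² = 2 × 6.59 = 13.2.
Round up to the next whole participant.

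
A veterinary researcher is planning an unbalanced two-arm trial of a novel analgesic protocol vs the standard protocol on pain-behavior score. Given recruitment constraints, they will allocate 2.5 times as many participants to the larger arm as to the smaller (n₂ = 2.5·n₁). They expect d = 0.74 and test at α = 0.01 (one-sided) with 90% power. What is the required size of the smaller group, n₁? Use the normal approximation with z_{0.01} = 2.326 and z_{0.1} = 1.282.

With allocation ratio k = n₂/n₁ = 2.5, Var(x̄₁−x̄₂) = σ²(1/n₁ + 1/(k·n₁)) = σ²·(k+1)/(k·n₁).
So n₁ = (1 + 1/k)·((z_{α} + z_β)/d)² = 1.400 × (3.608/0.74)².
n₁ = 1.400 × 23.77 = 33.3.
Round up: n₁ = 34, giving n₂ = 2.5 × 34 = 85.

n₁ = 34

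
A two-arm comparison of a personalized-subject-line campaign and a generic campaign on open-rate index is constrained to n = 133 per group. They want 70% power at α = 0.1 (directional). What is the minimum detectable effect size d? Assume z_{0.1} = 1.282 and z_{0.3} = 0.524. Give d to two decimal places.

For two independent groups of n = 133 each: d_min = (z_{α} + z_β)·√(2/n).
z-sum = 1.282 + 0.524 = 1.806.
d_min = 1.806 × √(2/133) = 1.806 × 0.1226 = 0.221.

d_min ≈ 0.22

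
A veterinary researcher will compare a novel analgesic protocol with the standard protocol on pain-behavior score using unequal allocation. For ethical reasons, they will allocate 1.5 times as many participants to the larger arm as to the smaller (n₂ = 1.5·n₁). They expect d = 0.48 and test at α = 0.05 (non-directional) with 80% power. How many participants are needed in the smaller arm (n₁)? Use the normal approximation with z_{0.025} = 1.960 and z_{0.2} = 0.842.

With allocation ratio k = n₂/n₁ = 1.5, Var(x̄₁−x̄₂) = σ²(1/n₁ + 1/(k·n₁)) = σ²·(k+1)/(k·n₁).
So n₁ = (1 + 1/k)·((z_{α/2} + z_β)/d)² = 1.667 × (2.802/0.48)².
n₁ = 1.667 × 34.08 = 56.8.
Round up: n₁ = 57, giving n₂ = ⌈1.5 × 57⌉ = ⌈85.5⌉ = 86.

n₁ = 57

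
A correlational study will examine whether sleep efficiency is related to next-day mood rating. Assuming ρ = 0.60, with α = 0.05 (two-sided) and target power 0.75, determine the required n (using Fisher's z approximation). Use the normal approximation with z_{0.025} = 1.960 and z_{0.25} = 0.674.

n = 18

Fisher's z: C = ½·ln((1+r)/(1−r)) = ½·ln(4.0000) = 0.6931.
n = ((z_{α/2} + z_β)/C)² + 3.
(1.960 + 0.674) / 0.6931 = 2.634 / 0.6931 = 3.800.
n = 3.800² + 3 = 14.44 + 3 = 17.4.
Round up.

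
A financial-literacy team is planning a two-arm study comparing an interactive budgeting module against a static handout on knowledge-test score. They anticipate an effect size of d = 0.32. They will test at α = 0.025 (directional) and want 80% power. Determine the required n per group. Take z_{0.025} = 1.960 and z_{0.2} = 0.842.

n = 154 per group

For two independent groups with equal n: n = 2·((z_{α} + z_β) / d)².
z_{α} + z_β = 1.960 + 0.842 = 2.802.
n = 2 × (2.802 / 0.32)² = 2 × 8.756² = 2 × 76.67 = 153.3.
Round up to the next whole participant.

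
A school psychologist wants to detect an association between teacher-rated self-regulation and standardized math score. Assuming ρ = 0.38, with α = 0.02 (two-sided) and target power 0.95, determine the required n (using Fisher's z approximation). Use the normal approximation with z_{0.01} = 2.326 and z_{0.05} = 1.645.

n = 102

Fisher's z: C = ½·ln((1+r)/(1−r)) = ½·ln(2.2258) = 0.4001.
n = ((z_{α/2} + z_β)/C)² + 3.
(2.326 + 1.645) / 0.4001 = 3.971 / 0.4001 = 9.925.
n = 9.925² + 3 = 98.51 + 3 = 101.5.
Round up.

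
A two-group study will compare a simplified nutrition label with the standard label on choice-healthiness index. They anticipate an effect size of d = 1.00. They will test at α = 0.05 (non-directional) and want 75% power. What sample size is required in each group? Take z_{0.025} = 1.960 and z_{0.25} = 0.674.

n = 14 per group

For two independent groups with equal n: n = 2·((z_{α/2} + z_β) / d)².
z_{α/2} + z_β = 1.960 + 0.674 = 2.634.
n = 2 × (2.634 / 1.00)² = 2 × 2.634² = 2 × 6.94 = 13.9.
Round up to the next whole participant.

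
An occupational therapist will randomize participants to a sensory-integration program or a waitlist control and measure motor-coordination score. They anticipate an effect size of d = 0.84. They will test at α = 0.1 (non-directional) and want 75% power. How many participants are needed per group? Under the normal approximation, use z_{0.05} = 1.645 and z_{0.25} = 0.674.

For two independent groups with equal n: n = 2·((z_{α/2} + z_β) / d)².
z_{α/2} + z_β = 1.645 + 0.674 = 2.319.
n = 2 × (2.319 / 0.84)² = 2 × 2.761² = 2 × 7.62 = 15.2.
Round up to the next whole participant.

n = 16 per group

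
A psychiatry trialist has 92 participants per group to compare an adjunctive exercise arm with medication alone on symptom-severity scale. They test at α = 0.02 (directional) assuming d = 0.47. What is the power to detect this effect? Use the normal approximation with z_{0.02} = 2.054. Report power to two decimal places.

For two equal groups, power = Φ(d·√(n/2) − z_{α}).
d·√(n/2) = 0.47 × √(92/2) = 0.47 × 6.782 = 3.188.
z_β = 3.188 − 2.054 = 1.134.
Power = Φ(1.134) = 0.872.

power ≈ 0.87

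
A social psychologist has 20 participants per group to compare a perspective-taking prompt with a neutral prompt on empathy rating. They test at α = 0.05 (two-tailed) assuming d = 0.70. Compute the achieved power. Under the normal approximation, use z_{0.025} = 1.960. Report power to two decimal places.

For two equal groups, power = Φ(d·√(n/2) − z_{α/2}).
d·√(n/2) = 0.70 × √(20/2) = 0.70 × 3.162 = 2.214.
z_β = 2.214 − 1.960 = 0.254.
Power = Φ(0.254) = 0.600.

power ≈ 0.60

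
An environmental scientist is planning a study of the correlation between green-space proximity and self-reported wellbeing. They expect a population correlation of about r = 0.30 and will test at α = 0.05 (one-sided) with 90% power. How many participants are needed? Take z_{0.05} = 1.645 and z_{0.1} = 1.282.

Fisher's z: C = ½·ln((1+r)/(1−r)) = ½·ln(1.8571) = 0.3095.
n = ((z_{α} + z_β)/C)² + 3.
(1.645 + 1.282) / 0.3095 = 2.927 / 0.3095 = 9.457.
n = 9.457² + 3 = 89.44 + 3 = 92.4.
Round up.

n = 93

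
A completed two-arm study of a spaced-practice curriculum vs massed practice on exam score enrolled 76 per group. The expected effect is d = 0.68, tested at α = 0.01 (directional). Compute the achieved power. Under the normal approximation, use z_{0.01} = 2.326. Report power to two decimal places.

power ≈ 0.97

For two equal groups, power = Φ(d·√(n/2) − z_{α}).
d·√(n/2) = 0.68 × √(76/2) = 0.68 × 6.164 = 4.192.
z_β = 4.192 − 2.326 = 1.866.
Power = Φ(1.866) = 0.969.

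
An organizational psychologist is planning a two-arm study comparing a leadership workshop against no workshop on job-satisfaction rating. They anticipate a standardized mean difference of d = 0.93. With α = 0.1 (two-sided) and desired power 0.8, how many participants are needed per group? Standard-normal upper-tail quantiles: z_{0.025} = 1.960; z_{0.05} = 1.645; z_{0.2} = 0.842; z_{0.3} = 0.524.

n = 15 per group

For two independent groups with equal n: n = 2·((z_{α/2} + z_β) / d)².
z_{α/2} + z_β = 1.645 + 0.842 = 2.487.
n = 2 × (2.487 / 0.93)² = 2 × 2.674² = 2 × 7.15 = 14.3.
Round up to the next whole participant.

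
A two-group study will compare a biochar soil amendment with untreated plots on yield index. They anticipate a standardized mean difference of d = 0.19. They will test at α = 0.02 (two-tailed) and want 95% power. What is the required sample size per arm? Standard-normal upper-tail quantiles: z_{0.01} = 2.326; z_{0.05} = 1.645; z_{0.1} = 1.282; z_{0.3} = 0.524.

n = 874 per group

For two independent groups with equal n: n = 2·((z_{α/2} + z_β) / d)².
z_{α/2} + z_β = 2.326 + 1.645 = 3.971.
n = 2 × (3.971 / 0.19)² = 2 × 20.900² = 2 × 436.81 = 873.6.
Round up to the next whole participant.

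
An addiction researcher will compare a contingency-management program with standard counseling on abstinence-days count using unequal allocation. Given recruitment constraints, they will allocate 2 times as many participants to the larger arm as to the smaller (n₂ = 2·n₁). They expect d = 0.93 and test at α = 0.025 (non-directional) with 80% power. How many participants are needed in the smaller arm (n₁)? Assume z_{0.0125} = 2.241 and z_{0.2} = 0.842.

With allocation ratio k = n₂/n₁ = 2, Var(x̄₁−x̄₂) = σ²(1/n₁ + 1/(k·n₁)) = σ²·(k+1)/(k·n₁).
So n₁ = (1 + 1/k)·((z_{α/2} + z_β)/d)² = 1.500 × (3.083/0.93)².
n₁ = 1.500 × 10.99 = 16.5.
Round up: n₁ = 17, giving n₂ = 2 × 17 = 34.

n₁ = 17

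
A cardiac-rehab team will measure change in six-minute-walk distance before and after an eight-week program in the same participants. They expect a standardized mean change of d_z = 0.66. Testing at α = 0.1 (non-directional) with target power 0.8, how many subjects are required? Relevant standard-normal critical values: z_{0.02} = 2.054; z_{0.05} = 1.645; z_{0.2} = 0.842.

n = 15 pairs

For a paired (one-sample on differences) test: n = ((z_{α/2} + z_β) / d)².
z_{α/2} + z_β = 1.645 + 0.842 = 2.487.
n = (2.487 / 0.66)² = 3.768² = 14.20.
Round up.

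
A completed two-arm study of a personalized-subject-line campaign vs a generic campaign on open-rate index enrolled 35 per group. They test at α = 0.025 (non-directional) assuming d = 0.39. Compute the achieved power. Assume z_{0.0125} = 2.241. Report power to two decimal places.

power ≈ 0.27

For two equal groups, power = Φ(d·√(n/2) − z_{α/2}).
d·√(n/2) = 0.39 × √(35/2) = 0.39 × 4.183 = 1.631.
z_β = 1.631 − 2.241 = -0.610.
Power = Φ(-0.610) = 0.271.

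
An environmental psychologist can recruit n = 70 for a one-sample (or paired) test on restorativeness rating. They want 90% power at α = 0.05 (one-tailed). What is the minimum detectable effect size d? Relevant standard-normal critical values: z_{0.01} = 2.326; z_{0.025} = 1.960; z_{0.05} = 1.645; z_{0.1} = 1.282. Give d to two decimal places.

d_min ≈ 0.35

For a single sample (or paired design) of n = 70: d_min = (z_{α} + z_β)/√n.
z-sum = 1.645 + 1.282 = 2.927.
d_min = 2.927 / √70 = 2.927 / 8.367 = 0.350.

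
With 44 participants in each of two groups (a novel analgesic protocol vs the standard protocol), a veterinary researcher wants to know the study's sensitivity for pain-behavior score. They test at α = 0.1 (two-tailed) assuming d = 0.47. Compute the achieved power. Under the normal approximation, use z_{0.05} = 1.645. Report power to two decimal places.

power ≈ 0.71

For two equal groups, power = Φ(d·√(n/2) − z_{α/2}).
d·√(n/2) = 0.47 × √(44/2) = 0.47 × 4.690 = 2.204.
z_β = 2.204 − 1.645 = 0.559.
Power = Φ(0.559) = 0.712.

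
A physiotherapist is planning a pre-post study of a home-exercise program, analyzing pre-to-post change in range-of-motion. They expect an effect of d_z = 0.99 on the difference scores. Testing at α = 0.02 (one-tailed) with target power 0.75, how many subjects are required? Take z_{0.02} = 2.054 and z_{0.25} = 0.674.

For a paired (one-sample on differences) test: n = ((z_{α} + z_β) / d)².
z_{α} + z_β = 2.054 + 0.674 = 2.728.
n = (2.728 / 0.99)² = 2.756² = 7.59.
Round up.

n = 8 pairs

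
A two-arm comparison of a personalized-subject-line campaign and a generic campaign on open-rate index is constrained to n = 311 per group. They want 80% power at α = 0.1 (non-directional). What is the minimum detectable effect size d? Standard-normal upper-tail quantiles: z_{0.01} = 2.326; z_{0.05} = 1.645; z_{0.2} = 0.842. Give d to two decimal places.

d_min ≈ 0.20

For two independent groups of n = 311 each: d_min = (z_{α/2} + z_β)·√(2/n).
z-sum = 1.645 + 0.842 = 2.487.
d_min = 2.487 × √(2/311) = 2.487 × 0.0802 = 0.199.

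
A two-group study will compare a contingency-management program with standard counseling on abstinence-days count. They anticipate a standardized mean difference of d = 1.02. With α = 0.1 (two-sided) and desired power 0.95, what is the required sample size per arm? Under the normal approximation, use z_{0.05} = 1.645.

n = 21 per group

For two independent groups with equal n: n = 2·((z_{α/2} + z_β) / d)².
z_{α/2} + z_β = 1.645 + 1.645 = 3.290.
n = 2 × (3.290 / 1.02)² = 2 × 3.225² = 2 × 10.40 = 20.8.
Round up to the next whole participant.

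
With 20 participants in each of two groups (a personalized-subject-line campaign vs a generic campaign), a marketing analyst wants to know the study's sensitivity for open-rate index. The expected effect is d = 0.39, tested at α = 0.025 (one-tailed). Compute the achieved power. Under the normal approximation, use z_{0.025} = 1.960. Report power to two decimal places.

For two equal groups, power = Φ(d·√(n/2) − z_{α}).
d·√(n/2) = 0.39 × √(20/2) = 0.39 × 3.162 = 1.233.
z_β = 1.233 − 1.960 = -0.727.
Power = Φ(-0.727) = 0.234.

power ≈ 0.23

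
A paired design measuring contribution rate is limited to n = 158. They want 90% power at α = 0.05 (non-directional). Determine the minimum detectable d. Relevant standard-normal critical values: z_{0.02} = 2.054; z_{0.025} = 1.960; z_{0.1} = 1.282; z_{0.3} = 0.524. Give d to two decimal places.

For a single sample (or paired design) of n = 158: d_min = (z_{α/2} + z_β)/√n.
z-sum = 1.960 + 1.282 = 3.242.
d_min = 3.242 / √158 = 3.242 / 12.570 = 0.258.

d_min ≈ 0.26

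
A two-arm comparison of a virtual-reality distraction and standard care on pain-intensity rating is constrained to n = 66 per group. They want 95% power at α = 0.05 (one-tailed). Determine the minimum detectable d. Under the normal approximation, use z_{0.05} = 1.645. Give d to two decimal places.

d_min ≈ 0.57

For two independent groups of n = 66 each: d_min = (z_{α} + z_β)·√(2/n).
z-sum = 1.645 + 1.645 = 3.290.
d_min = 3.290 × √(2/66) = 3.290 × 0.1741 = 0.573.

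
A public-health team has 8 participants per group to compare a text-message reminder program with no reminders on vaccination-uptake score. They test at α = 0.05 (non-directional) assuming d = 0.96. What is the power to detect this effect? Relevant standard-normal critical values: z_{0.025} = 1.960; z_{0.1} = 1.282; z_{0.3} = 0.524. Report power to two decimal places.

For two equal groups, power = Φ(d·√(n/2) − z_{α/2}).
d·√(n/2) = 0.96 × √(8/2) = 0.96 × 2.000 = 1.920.
z_β = 1.920 − 1.960 = -0.040.
Power = Φ(-0.040) = 0.484.

power ≈ 0.48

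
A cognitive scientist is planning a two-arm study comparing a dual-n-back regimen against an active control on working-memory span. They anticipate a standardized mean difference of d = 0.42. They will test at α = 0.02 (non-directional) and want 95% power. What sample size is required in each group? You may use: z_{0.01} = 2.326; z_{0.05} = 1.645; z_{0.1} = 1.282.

For two independent groups with equal n: n = 2·((z_{α/2} + z_β) / d)².
z_{α/2} + z_β = 2.326 + 1.645 = 3.971.
n = 2 × (3.971 / 0.42)² = 2 × 9.455² = 2 × 89.39 = 178.8.
Round up to the next whole participant.

n = 179 per group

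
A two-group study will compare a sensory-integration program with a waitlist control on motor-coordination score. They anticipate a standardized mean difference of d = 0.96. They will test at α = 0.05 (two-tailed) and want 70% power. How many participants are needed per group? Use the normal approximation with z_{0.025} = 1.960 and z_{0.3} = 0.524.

n = 14 per group

For two independent groups with equal n: n = 2·((z_{α/2} + z_β) / d)².
z_{α/2} + z_β = 1.960 + 0.524 = 2.484.
n = 2 × (2.484 / 0.96)² = 2 × 2.587² = 2 × 6.70 = 13.4.
Round up to the next whole participant.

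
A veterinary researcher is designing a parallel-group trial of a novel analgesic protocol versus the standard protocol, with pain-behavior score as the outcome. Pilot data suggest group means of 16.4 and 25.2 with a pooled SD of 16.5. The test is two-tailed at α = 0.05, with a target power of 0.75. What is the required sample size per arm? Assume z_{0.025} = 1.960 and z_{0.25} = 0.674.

Cohen's d = |M₁ − M₂| / SD_pooled = |16.4 − 25.2| / 16.5 = 8.8 / 16.5 = 0.533.
For two independent groups with equal n: n = 2·((z_{α/2} + z_β) / d)².
z_{α/2} + z_β = 1.960 + 0.674 = 2.634.
n = 2 × (2.634 / 0.533)² = 2 × 4.942² = 2 × 24.42 = 48.8.
Round up to the next whole participant.

n = 49 per group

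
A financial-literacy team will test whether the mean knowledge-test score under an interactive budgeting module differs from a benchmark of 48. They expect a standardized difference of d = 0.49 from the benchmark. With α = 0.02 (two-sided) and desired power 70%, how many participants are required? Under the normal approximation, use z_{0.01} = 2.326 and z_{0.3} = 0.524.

For a one-sample test: n = ((z_{α/2} + z_β) / d)².
z_{α/2} + z_β = 2.326 + 0.524 = 2.850.
n = (2.850 / 0.49)² = 5.816² = 33.83.
Round up.

n = 34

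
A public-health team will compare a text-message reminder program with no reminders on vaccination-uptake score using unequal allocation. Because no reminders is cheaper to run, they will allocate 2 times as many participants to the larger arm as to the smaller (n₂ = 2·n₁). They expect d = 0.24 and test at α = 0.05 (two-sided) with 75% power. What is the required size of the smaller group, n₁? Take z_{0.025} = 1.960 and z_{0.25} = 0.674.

With allocation ratio k = n₂/n₁ = 2, Var(x̄₁−x̄₂) = σ²(1/n₁ + 1/(k·n₁)) = σ²·(k+1)/(k·n₁).
So n₁ = (1 + 1/k)·((z_{α/2} + z_β)/d)² = 1.500 × (2.634/0.24)².
n₁ = 1.500 × 120.45 = 180.7.
Round up: n₁ = 181, giving n₂ = 2 × 181 = 362.

n₁ = 181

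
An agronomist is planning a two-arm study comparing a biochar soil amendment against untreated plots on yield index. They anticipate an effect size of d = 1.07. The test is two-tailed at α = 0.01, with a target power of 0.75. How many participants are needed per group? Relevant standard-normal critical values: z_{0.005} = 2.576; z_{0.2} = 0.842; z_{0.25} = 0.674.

n = 19 per group

For two independent groups with equal n: n = 2·((z_{α/2} + z_β) / d)².
z_{α/2} + z_β = 2.576 + 0.674 = 3.250.
n = 2 × (3.250 / 1.07)² = 2 × 3.037² = 2 × 9.23 = 18.5.
Round up to the next whole participant.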